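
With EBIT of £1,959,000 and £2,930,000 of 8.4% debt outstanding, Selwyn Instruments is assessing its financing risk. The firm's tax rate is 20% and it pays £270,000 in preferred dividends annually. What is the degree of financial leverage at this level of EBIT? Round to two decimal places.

Interest = £246,120.00.
Preferred dividends grossed up pre-tax: £270,000 / (1 − 0.20) = £337,500.00.
DFL = EBIT ÷ [EBIT − I − D_p/(1−t)] = £1,959,000 ÷ [£1,959,000 − £246,120.00 − £337,500.00] = £1,959,000 ÷ £1,375,380.00 = 1.4243.

1.42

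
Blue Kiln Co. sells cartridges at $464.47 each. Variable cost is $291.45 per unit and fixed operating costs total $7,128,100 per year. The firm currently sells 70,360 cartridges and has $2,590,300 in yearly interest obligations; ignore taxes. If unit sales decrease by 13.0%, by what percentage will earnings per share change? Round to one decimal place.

Total contribution margin = 70,360 × $173.02 = $12,173,687.20.
Subtracting fixed costs: EBIT = $12,173,687.20 − $7,128,100 = $5,045,587.20.
Interest = $2,590,300.00, so EBIT − I = $2,455,287.20.
DCL = total CM / (EBIT − I) = $12,173,687.20 / $2,455,287.20 = 4.9582.
%ΔEPS = DCL × %ΔSales = 4.9582 × -13.0% = -64.5%.

-64.5%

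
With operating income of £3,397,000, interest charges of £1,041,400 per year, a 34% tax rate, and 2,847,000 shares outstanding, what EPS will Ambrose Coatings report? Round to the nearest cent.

Pre-tax income = £3,397,000 − £1,041,400.00 = £2,355,600.00.
Net income = £2,355,600.00 × (1 − 0.34) = £1,554,696.00.
Per share: £1,554,696.00 / 2,847,000 shares = £0.55.

£0.55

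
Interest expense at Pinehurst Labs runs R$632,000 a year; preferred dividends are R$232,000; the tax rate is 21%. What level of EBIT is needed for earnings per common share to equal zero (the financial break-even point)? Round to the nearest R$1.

Grossing the preferred dividend up to pre-tax terms: R$232,000 / (1 − 0.21) = R$293,670.89.
Financial break-even EBIT = interest + D_p ÷ (1 − t) = R$632,000 + R$293,670.89 = R$925,670.89.

R$925,671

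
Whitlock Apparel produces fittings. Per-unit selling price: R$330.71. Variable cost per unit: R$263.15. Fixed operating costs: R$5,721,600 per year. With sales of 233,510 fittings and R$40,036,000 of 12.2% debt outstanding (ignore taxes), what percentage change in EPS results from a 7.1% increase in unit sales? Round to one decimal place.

+21.7%

At 233,510 units, contribution = 233,510 × R$67.56 = R$15,775,935.60.
EBIT = R$15,775,935.60 − R$5,721,600 = R$10,054,335.60.
Interest = R$4,884,392.00, so EBIT − I = R$5,169,943.60.
Degree of combined leverage = contribution ÷ (EBIT − I) = R$15,775,935.60 ÷ R$5,169,943.60 = 3.0515.
%ΔEPS = DCL × %ΔSales = 3.0515 × +7.1% = +21.7%.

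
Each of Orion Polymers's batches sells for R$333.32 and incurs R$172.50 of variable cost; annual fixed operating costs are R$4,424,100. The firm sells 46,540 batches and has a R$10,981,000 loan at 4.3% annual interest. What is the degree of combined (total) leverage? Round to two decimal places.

Contribution at this volume is 46,540 × R$160.82 = R$7,484,562.80.
Operating income = contribution − fixed costs = R$7,484,562.80 − R$4,424,100 = R$3,060,462.80. Interest = R$472,183.00.
DOL = R$7,484,562.80 ÷ R$3,060,462.80 = 2.4456; DFL = R$3,060,462.80 ÷ R$2,588,279.80 = 1.1824.
DCL = DOL × DFL = 2.4456 × 1.1824 = 2.8917.

2.89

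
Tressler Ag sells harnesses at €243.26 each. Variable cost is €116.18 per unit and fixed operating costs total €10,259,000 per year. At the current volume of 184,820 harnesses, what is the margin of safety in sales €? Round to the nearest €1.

Unit CM = price − variable cost = €243.26 − €116.18 = €127.08. Break-even units = €10,259,000 ÷ €127.08 = 80,728.67; break-even revenue = 80,728.67 × €243.26 = €19,638,057.44.
Actual sales revenue = 184,820 × €243.26 = €44,959,313.20.
Margin of safety = €44,959,313.20 − €19,638,057.44 = €25,321,256.

€25,321,256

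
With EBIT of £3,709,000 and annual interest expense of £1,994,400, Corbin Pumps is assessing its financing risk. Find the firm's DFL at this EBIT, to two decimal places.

Interest = £1,994,400.00.
Degree of financial leverage = EBIT / (EBIT − interest) = £3,709,000 / £1,714,600.00 = 2.1632.

2.16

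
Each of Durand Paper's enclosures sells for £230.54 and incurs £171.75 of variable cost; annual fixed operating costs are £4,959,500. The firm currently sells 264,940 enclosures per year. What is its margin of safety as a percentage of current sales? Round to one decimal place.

Contribution margin per unit = £230.54 − £171.75 = £58.79. Break-even units = £4,959,500 ÷ £58.79 = 84,359.58; break-even revenue = 84,359.58 × £230.54 = £19,448,258.72.
Actual sales revenue = 264,940 × £230.54 = £61,079,267.60.
Margin of safety = (£61,079,267.60 − £19,448,258.72) ÷ £61,079,267.60 = 68.2%.

68.2%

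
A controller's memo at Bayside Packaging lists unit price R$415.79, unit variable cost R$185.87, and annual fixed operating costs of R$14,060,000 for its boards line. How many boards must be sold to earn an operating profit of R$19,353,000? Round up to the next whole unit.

Unit CM = price − variable cost = R$415.79 − R$185.87 = R$229.92.
Units = (FC + target) / CM = (R$14,060,000 + R$19,353,000) / R$229.92 = 145,324.46, so 145,325 boards.

145,325 boards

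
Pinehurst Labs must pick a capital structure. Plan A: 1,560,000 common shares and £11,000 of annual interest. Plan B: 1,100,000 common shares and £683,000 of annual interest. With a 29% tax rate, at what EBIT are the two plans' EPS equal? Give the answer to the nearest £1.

Set EPS_A = EPS_B: (EBIT − £11,000)(1 − 0.29) ÷ 1,560,000 = (EBIT − £683,000)(1 − 0.29) ÷ 1,100,000.
Cancelling (1 − t) and cross-multiplying: 1,100,000·(EBIT − 11,000) = 1,560,000·(EBIT − 683,000).
Solving, EBIT = (683,000·1,560,000 − 11,000·1,100,000) / (1,560,000 − 1,100,000) = 1,053,380,000,000 / 460,000 = 2,289,956.52.

£2,289,957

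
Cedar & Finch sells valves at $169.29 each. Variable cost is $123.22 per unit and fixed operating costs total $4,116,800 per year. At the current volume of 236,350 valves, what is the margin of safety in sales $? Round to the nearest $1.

$24,883,993

Contribution margin per unit = $169.29 − $123.22 = $46.07. Break-even units = $4,116,800 ÷ $46.07 = 89,359.67; break-even revenue = 89,359.67 × $169.29 = $15,127,698.55.
Actual sales revenue = 236,350 × $169.29 = $40,011,691.50.
Margin of safety = $40,011,691.50 − $15,127,698.55 = $24,883,993.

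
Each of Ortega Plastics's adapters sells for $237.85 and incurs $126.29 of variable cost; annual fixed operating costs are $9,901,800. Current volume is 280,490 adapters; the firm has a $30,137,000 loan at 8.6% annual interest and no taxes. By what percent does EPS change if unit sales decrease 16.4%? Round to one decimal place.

At 280,490 units, contribution = 280,490 × $111.56 = $31,291,464.40.
EBIT = $31,291,464.40 − $9,901,800 = $21,389,664.40.
After interest of $2,591,782.00, pre-tax earnings = $18,797,882.40.
DCL = total CM / (EBIT − I) = $31,291,464.40 / $18,797,882.40 = 1.6646.
EPS therefore changes by 1.6646 × (-16.4%) = -27.3%.

-27.3%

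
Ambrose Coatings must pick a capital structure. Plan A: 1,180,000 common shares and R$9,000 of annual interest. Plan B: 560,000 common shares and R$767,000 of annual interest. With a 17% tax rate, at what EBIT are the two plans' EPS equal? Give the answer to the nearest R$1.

R$1,451,645

At indifference, (EBIT − 9,000)(1 − t)/1,180,000 = (EBIT − 767,000)(1 − t)/560,000.
The (1 − t) factor cancels: (EBIT − 9,000) × 560,000 = (EBIT − 767,000) × 1,180,000.
Solving, EBIT = (767,000·1,180,000 − 9,000·560,000) / (1,180,000 − 560,000) = 900,020,000,000 / 620,000 = 1,451,645.16.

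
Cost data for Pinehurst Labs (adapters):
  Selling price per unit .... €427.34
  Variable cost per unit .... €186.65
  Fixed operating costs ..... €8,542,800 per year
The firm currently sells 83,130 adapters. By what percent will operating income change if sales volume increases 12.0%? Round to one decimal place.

Contribution at this volume is 83,130 × €240.69 = €20,008,559.70.
EBIT = €20,008,559.70 − €8,542,800 = €11,465,759.70.
DOL = contribution ÷ EBIT = €20,008,559.70 ÷ €11,465,759.70 = 1.7451.
So EBIT moves 1.7451 × (+12.0%) = +20.9%.

+20.9%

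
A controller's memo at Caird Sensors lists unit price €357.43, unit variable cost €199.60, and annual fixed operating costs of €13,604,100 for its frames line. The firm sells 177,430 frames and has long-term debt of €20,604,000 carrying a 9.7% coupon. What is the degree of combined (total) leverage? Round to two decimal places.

At 177,430 units, contribution = 177,430 × €157.83 = €28,003,776.90.
EBIT = €28,003,776.90 − €13,604,100 = €14,399,676.90. Interest = €1,998,588.00, so EBIT − I = €12,401,088.90.
DCL = contribution ÷ (EBIT − I) = €28,003,776.90 ÷ €12,401,088.90 = 2.2582.

2.26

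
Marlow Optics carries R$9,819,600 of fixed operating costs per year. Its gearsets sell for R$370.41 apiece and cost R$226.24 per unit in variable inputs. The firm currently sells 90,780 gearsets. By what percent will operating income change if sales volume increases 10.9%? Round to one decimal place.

At 90,780 units, contribution = 90,780 × R$144.17 = R$13,087,752.60.
EBIT = R$13,087,752.60 − R$9,819,600 = R$3,268,152.60.
So DOL = total CM / EBIT = R$13,087,752.60 / R$3,268,152.60 = 4.0046.
Operating income changes by 4.0046 × +10.9% = +43.7%.

+43.7%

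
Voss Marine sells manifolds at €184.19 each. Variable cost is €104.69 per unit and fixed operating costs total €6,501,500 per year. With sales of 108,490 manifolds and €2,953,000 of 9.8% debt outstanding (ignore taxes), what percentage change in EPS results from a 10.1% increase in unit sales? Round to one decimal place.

Contribution at this volume is 108,490 × €79.50 = €8,624,955.00.
Operating income = contribution − fixed costs = €8,624,955.00 − €6,501,500 = €2,123,455.00.
Interest = €289,394.00, so EBIT − I = €1,834,061.00.
DCL = total CM / (EBIT − I) = €8,624,955.00 / €1,834,061.00 = 4.7027.
%ΔEPS = DCL × %ΔSales = 4.7027 × +10.1% = +47.5%.

+47.5%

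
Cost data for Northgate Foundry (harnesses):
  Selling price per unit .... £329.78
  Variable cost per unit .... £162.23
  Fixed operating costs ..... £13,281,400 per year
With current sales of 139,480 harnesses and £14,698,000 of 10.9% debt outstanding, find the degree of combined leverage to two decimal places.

2.75

Contribution at this volume is 139,480 × £167.55 = £23,369,874.00.
EBIT = £23,369,874.00 − £13,281,400 = £10,088,474.00. Interest = £1,602,082.00, so EBIT − I = £8,486,392.00.
DCL = contribution ÷ (EBIT − I) = £23,369,874.00 ÷ £8,486,392.00 = 2.7538.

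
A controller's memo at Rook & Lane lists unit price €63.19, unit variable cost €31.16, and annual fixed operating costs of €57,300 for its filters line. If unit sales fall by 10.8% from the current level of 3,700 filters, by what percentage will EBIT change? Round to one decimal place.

Contribution at this volume is 3,700 × €32.03 = €118,511.00.
Subtracting fixed costs: EBIT = €118,511.00 − €57,300 = €61,211.00.
DOL = contribution ÷ EBIT = €118,511.00 ÷ €61,211.00 = 1.9361.
Operating income changes by 1.9361 × -10.8% = -20.9%.

-20.9%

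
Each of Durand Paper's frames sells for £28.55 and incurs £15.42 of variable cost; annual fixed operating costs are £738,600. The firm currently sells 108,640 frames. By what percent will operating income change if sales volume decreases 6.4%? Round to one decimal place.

At 108,640 units, contribution = 108,640 × £13.13 = £1,426,443.20.
Operating income = contribution − fixed costs = £1,426,443.20 − £738,600 = £687,843.20.
DOL = contribution ÷ EBIT = £1,426,443.20 ÷ £687,843.20 = 2.0738.
So EBIT moves 2.0738 × (-6.4%) = -13.3%.

-13.3%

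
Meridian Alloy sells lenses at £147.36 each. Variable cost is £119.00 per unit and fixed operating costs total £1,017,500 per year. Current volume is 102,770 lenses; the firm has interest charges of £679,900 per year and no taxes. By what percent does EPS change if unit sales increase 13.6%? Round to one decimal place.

+32.6%

Total contribution margin = 102,770 × £28.36 = £2,914,557.20.
Operating income = contribution − fixed costs = £2,914,557.20 − £1,017,500 = £1,897,057.20.
After interest of £679,900.00, pre-tax earnings = £1,217,157.20.
DCL = total CM / (EBIT − I) = £2,914,557.20 / £1,217,157.20 = 2.3946.
EPS therefore changes by 2.3946 × (+13.6%) = +32.6%.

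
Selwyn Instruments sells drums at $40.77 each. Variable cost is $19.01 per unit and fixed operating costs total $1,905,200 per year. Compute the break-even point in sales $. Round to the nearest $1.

$3,569,623

CM per unit = $40.77 − $19.01 = $21.76; CM ratio = $21.76 / $40.77 = 0.5337.
Break-even sales = FC ÷ CM ratio = $1,905,200 × $40.77 / $21.76 = $3,569,623.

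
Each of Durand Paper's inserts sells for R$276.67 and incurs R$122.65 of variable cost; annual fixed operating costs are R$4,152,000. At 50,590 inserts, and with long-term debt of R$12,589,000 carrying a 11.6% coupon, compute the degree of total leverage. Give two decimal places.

3.57

Total contribution margin = 50,590 × R$154.02 = R$7,791,871.80.
Operating income = contribution − fixed costs = R$7,791,871.80 − R$4,152,000 = R$3,639,871.80. Interest = R$1,460,324.00, so EBIT − I = R$2,179,547.80.
DCL = contribution ÷ (EBIT − I) = R$7,791,871.80 ÷ R$2,179,547.80 = 3.5750.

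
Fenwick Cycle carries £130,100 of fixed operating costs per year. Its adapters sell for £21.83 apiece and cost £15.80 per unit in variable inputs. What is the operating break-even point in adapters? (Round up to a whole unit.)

21,576 adapters

Each unit contributes £21.83 − £15.80 = £6.03.
Units to break even: £130,100 ÷ £6.03 = 21,575.46, rounded up to 21,576.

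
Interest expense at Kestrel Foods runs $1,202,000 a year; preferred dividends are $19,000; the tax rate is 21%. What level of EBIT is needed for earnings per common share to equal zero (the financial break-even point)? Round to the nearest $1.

Preferred dividends are paid after tax, so their pre-tax equivalent is $19,000 ÷ (1 − 0.21) = $24,050.63.
EPS = 0 when EBIT covers interest plus the pre-tax preferred burden: $1,202,000 + $24,050.63 = $1,226,050.63.

$1,226,051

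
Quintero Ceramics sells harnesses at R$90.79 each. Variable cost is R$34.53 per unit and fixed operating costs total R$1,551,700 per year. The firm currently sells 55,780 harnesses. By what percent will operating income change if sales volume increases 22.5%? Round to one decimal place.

Total contribution margin = 55,780 × R$56.26 = R$3,138,182.80.
Subtracting fixed costs: EBIT = R$3,138,182.80 − R$1,551,700 = R$1,586,482.80.
So DOL = total CM / EBIT = R$3,138,182.80 / R$1,586,482.80 = 1.9781.
So EBIT moves 1.9781 × (+22.5%) = +44.5%.

+44.5%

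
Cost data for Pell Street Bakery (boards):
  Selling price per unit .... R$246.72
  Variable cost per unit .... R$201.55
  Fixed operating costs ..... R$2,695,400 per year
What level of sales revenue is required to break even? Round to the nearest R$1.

R$14,722,362

CM per unit = R$246.72 − R$201.55 = R$45.17; CM ratio = R$45.17 / R$246.72 = 0.1831.
Break-even sales = FC ÷ CM ratio = R$2,695,400 × R$246.72 / R$45.17 = R$14,722,362.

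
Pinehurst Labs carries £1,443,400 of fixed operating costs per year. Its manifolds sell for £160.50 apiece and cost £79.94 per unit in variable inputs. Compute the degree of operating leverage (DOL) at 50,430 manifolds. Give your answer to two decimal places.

1.55

Contribution at this volume is 50,430 × £80.56 = £4,062,640.80.
Subtracting fixed costs: EBIT = £4,062,640.80 − £1,443,400 = £2,619,240.80.
Degree of operating leverage = £4,062,640.80 / £2,619,240.80 = 1.5511.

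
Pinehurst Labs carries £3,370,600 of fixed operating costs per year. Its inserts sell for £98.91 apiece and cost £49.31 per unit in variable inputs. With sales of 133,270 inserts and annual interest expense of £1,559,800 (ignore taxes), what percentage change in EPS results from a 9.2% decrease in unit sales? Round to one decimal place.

Contribution at this volume is 133,270 × £49.60 = £6,610,192.00.
EBIT = £6,610,192.00 − £3,370,600 = £3,239,592.00.
Interest = £1,559,800.00, so EBIT − I = £1,679,792.00.
Degree of combined leverage = contribution ÷ (EBIT − I) = £6,610,192.00 ÷ £1,679,792.00 = 3.9351.
EPS therefore changes by 3.9351 × (-9.2%) = -36.2%.

-36.2%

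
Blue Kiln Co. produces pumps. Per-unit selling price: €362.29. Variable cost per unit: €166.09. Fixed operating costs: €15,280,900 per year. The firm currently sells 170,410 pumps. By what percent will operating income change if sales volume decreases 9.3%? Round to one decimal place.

-17.1%

Total contribution margin = 170,410 × €196.20 = €33,434,442.00.
EBIT = €33,434,442.00 − €15,280,900 = €18,153,542.00.
So DOL = total CM / EBIT = €33,434,442.00 / €18,153,542.00 = 1.8418.
So EBIT moves 1.8418 × (-9.3%) = -17.1%.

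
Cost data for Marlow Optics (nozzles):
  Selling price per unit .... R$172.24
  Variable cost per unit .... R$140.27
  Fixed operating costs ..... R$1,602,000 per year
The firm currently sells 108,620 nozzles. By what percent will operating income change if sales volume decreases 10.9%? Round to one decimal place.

-20.2%

Total contribution margin = 108,620 × R$31.97 = R$3,472,581.40.
EBIT = R$3,472,581.40 − R$1,602,000 = R$1,870,581.40.
Degree of operating leverage = R$3,472,581.40 / R$1,870,581.40 = 1.8564.
Operating income changes by 1.8564 × -10.9% = -20.2%.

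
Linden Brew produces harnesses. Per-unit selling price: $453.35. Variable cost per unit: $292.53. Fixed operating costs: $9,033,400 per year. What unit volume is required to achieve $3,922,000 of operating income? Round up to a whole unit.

Unit CM = price − variable cost = $453.35 − $292.53 = $160.82.
Need Q such that Q × $160.82 − $9,033,400 = $3,922,000, i.e. Q = $12,955,400 / $160.82 = 80,558.39 → 80,559.

80,559 harnesses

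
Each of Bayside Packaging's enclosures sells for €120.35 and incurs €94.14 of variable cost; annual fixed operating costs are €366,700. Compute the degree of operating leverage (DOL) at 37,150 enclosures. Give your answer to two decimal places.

1.60

Total contribution margin = 37,150 × €26.21 = €973,701.50.
Subtracting fixed costs: EBIT = €973,701.50 − €366,700 = €607,001.50.
DOL = contribution ÷ EBIT = €973,701.50 ÷ €607,001.50 = 1.6041.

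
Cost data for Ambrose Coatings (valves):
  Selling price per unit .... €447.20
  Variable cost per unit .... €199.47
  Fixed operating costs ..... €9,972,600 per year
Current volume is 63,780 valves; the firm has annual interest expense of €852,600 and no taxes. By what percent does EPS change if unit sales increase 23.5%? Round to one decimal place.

+74.6%

At 63,780 units, contribution = 63,780 × €247.73 = €15,800,219.40.
Subtracting fixed costs: EBIT = €15,800,219.40 − €9,972,600 = €5,827,619.40.
Interest = €852,600.00, so EBIT − I = €4,975,019.40.
DCL = total CM / (EBIT − I) = €15,800,219.40 / €4,975,019.40 = 3.1759.
%ΔEPS = DCL × %ΔSales = 3.1759 × +23.5% = +74.6%.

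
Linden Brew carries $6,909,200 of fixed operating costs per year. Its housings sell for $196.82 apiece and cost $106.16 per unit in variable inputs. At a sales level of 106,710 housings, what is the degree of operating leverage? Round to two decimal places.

Contribution at this volume is 106,710 × $90.66 = $9,674,328.60.
Operating income = contribution − fixed costs = $9,674,328.60 − $6,909,200 = $2,765,128.60.
So DOL = total CM / EBIT = $9,674,328.60 / $2,765,128.60 = 3.4987.

3.50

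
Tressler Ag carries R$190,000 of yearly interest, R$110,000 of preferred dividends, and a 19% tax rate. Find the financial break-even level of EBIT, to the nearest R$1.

Grossing the preferred dividend up to pre-tax terms: R$110,000 / (1 − 0.19) = R$135,802.47.
Financial break-even EBIT = interest + D_p ÷ (1 − t) = R$190,000 + R$135,802.47 = R$325,802.47.

R$325,802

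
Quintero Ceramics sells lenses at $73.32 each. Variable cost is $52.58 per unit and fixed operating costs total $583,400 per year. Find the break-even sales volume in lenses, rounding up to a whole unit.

Contribution margin per unit = $73.32 − $52.58 = $20.74.
Break-even Q = $583,400 / $20.74 = 28,129.22 → 28,130 lenses.

28,130 lenses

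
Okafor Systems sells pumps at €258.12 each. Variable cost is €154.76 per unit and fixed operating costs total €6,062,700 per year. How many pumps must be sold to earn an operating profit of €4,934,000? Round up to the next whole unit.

106,393 pumps

Contribution margin per unit = €258.12 − €154.76 = €103.36.
Units = (FC + target) / CM = (€6,062,700 + €4,934,000) / €103.36 = 106,392.22, so 106,393 pumps.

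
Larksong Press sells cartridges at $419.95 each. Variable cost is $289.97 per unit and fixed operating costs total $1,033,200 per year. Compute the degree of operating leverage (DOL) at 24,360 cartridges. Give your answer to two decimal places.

At 24,360 units, contribution = 24,360 × $129.98 = $3,166,312.80.
Operating income = contribution − fixed costs = $3,166,312.80 − $1,033,200 = $2,133,112.80.
Degree of operating leverage = $3,166,312.80 / $2,133,112.80 = 1.4844.

1.48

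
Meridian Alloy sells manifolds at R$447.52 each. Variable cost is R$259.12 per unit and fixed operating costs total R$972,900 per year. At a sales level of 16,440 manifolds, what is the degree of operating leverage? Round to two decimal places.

Total contribution margin = 16,440 × R$188.40 = R$3,097,296.00.
Operating income = contribution − fixed costs = R$3,097,296.00 − R$972,900 = R$2,124,396.00.
Degree of operating leverage = R$3,097,296.00 / R$2,124,396.00 = 1.4580.

1.46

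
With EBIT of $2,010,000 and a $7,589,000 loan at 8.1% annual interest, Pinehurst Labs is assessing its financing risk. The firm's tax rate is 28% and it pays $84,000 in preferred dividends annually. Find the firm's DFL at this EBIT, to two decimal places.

Interest = $614,709.00.
Preferred dividends grossed up pre-tax: $84,000 / (1 − 0.28) = $116,666.67.
DFL = EBIT ÷ [EBIT − I − D_p/(1−t)] = $2,010,000 ÷ [$2,010,000 − $614,709.00 − $116,666.67] = $2,010,000 ÷ $1,278,624.33 = 1.5720.

1.57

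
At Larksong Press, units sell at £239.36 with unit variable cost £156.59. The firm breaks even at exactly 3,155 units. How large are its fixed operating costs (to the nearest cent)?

£261,139.35

Each unit contributes £239.36 − £156.59 = £82.77.
Fixed costs = break-even units × CM = 3,155 × £82.77 = £261,139.35.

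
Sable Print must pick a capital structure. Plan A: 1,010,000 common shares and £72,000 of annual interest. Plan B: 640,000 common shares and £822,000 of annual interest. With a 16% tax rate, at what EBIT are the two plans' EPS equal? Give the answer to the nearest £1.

At indifference, (EBIT − 72,000)(1 − t)/1,010,000 = (EBIT − 822,000)(1 − t)/640,000.
The (1 − t) factor cancels: (EBIT − 72,000) × 640,000 = (EBIT − 822,000) × 1,010,000.
Solving, EBIT = (822,000·1,010,000 − 72,000·640,000) / (1,010,000 − 640,000) = 784,140,000,000 / 370,000 = 2,119,297.30.

£2,119,297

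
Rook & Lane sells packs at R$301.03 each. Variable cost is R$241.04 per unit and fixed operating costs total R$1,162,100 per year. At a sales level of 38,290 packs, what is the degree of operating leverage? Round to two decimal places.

2.02

Contribution at this volume is 38,290 × R$59.99 = R$2,297,017.10.
Subtracting fixed costs: EBIT = R$2,297,017.10 − R$1,162,100 = R$1,134,917.10.
Degree of operating leverage = R$2,297,017.10 / R$1,134,917.10 = 2.0240.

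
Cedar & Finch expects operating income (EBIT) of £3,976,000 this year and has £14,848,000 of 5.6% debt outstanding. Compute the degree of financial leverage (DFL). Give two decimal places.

1.26

Annual interest charges come to £831,488.00.
Degree of financial leverage = EBIT / (EBIT − interest) = £3,976,000 / £3,144,512.00 = 1.2644.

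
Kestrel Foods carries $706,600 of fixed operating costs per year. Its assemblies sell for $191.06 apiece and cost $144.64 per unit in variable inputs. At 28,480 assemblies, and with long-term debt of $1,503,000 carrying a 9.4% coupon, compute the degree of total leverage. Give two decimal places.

2.79

Total contribution margin = 28,480 × $46.42 = $1,322,041.60.
Subtracting fixed costs: EBIT = $1,322,041.60 − $706,600 = $615,441.60. Interest = $141,282.00.
DOL = $1,322,041.60 ÷ $615,441.60 = 2.1481; DFL = $615,441.60 ÷ $474,159.60 = 1.2980.
Combined leverage = 2.1481 × 1.2980 = 2.7882.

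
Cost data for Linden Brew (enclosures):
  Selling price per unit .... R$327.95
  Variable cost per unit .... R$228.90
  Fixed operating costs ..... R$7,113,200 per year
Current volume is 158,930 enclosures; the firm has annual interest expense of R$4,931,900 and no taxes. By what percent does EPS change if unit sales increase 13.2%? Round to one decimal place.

At 158,930 units, contribution = 158,930 × R$99.05 = R$15,742,016.50.
Operating income = contribution − fixed costs = R$15,742,016.50 − R$7,113,200 = R$8,628,816.50.
Interest = R$4,931,900.00, so EBIT − I = R$3,696,916.50.
DCL = total CM / (EBIT − I) = R$15,742,016.50 / R$3,696,916.50 = 4.2581.
EPS therefore changes by 4.2581 × (+13.2%) = +56.2%.

+56.2%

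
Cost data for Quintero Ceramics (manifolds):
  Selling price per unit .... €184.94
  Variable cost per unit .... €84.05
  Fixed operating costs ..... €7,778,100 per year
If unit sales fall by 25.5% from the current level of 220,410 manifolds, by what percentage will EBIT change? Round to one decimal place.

-39.2%

At 220,410 units, contribution = 220,410 × €100.89 = €22,237,164.90.
Subtracting fixed costs: EBIT = €22,237,164.90 − €7,778,100 = €14,459,064.90.
So DOL = total CM / EBIT = €22,237,164.90 / €14,459,064.90 = 1.5379.
Operating income changes by 1.5379 × -25.5% = -39.2%.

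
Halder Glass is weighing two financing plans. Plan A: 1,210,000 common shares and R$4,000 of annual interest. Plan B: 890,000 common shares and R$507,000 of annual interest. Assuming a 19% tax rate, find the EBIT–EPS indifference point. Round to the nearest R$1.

Set EPS_A = EPS_B: (EBIT − R$4,000)(1 − 0.19) ÷ 1,210,000 = (EBIT − R$507,000)(1 − 0.19) ÷ 890,000.
Cancelling (1 − t) and cross-multiplying: 890,000·(EBIT − 4,000) = 1,210,000·(EBIT − 507,000).
EBIT × (1,210,000 − 890,000) = 507,000 × 1,210,000 − 4,000 × 890,000 = 609,910,000,000, so EBIT = 609,910,000,000 ÷ 320,000 = 1,905,968.75.

R$1,905,969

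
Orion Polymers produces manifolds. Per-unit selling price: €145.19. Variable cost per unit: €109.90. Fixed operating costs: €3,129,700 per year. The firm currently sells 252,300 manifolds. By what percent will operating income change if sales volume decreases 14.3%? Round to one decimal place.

-22.1%

Contribution at this volume is 252,300 × €35.29 = €8,903,667.00.
EBIT = €8,903,667.00 − €3,129,700 = €5,773,967.00.
DOL = contribution ÷ EBIT = €8,903,667.00 ÷ €5,773,967.00 = 1.5420.
So EBIT moves 1.5420 × (-14.3%) = -22.1%.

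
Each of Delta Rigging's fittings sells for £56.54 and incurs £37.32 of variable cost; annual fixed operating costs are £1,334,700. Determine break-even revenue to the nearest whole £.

Contribution margin per unit = £56.54 − £37.32 = £19.22, a CM ratio of £19.22 ÷ £56.54 = 0.3399.
Break-even revenue = fixed costs × price ÷ CM = £1,334,700 × £56.54 ÷ £19.22 = £3,926,324.

£3,926,324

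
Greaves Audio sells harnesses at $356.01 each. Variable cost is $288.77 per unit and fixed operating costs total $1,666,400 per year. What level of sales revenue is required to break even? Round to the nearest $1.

$8,822,949

Contribution margin per unit = $356.01 − $288.77 = $67.24, a CM ratio of $67.24 ÷ $356.01 = 0.1889.
Break-even sales = FC ÷ CM ratio = $1,666,400 × $356.01 / $67.24 = $8,822,949.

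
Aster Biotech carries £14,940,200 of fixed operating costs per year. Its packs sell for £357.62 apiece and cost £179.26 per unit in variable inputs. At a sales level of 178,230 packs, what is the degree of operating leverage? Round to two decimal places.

Total contribution margin = 178,230 × £178.36 = £31,789,102.80.
EBIT = £31,789,102.80 − £14,940,200 = £16,848,902.80.
So DOL = total CM / EBIT = £31,789,102.80 / £16,848,902.80 = 1.8867.

1.89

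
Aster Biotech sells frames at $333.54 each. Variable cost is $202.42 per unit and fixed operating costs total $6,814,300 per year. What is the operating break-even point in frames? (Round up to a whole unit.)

Each unit contributes $333.54 − $202.42 = $131.12.
Units to break even: $6,814,300 ÷ $131.12 = 51,969.95, rounded up to 51,970.

51,970 frames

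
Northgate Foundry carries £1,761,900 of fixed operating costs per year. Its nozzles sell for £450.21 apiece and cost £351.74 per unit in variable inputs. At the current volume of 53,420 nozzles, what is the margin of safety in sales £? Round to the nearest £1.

£15,994,719

Unit CM = price − variable cost = £450.21 − £351.74 = £98.47. Break-even units = £1,761,900 ÷ £98.47 = 17,892.76; break-even revenue = 17,892.76 × £450.21 = £8,055,499.13.
Current sales = 53,420 × £450.21 = £24,050,218.20.
Margin of safety = £24,050,218.20 − £8,055,499.13 = £15,994,719.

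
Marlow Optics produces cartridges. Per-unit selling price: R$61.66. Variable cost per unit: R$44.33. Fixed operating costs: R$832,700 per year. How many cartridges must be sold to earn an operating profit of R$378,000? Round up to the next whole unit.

Each unit contributes R$61.66 − R$44.33 = R$17.33.
Units = (FC + target) / CM = (R$832,700 + R$378,000) / R$17.33 = 69,861.51, so 69,862 cartridges.

69,862 cartridges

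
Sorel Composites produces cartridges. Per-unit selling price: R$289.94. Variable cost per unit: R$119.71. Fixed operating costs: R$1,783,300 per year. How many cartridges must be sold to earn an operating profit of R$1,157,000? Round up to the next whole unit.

Unit CM = price − variable cost = R$289.94 − R$119.71 = R$170.23.
Units = (FC + target) / CM = (R$1,783,300 + R$1,157,000) / R$170.23 = 17,272.51, so 17,273 cartridges.

17,273 cartridges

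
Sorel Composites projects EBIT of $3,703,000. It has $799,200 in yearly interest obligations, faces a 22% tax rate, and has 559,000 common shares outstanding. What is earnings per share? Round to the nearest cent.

Pre-tax income = $3,703,000 − $799,200.00 = $2,903,800.00.
Net income = $2,903,800.00 × (1 − 0.22) = $2,264,964.00.
EPS = $2,264,964.00 ÷ 559,000 = $4.05.

$4.05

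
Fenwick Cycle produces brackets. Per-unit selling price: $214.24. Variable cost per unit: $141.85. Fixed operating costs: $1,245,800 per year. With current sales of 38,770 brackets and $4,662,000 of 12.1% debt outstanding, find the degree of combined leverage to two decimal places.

Contribution at this volume is 38,770 × $72.39 = $2,806,560.30.
EBIT = $2,806,560.30 − $1,245,800 = $1,560,760.30. Interest = $564,102.00, so EBIT − I = $996,658.30.
DCL = contribution ÷ (EBIT − I) = $2,806,560.30 ÷ $996,658.30 = 2.8160.

2.82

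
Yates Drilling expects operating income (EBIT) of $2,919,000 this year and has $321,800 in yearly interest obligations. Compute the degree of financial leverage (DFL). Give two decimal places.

Annual interest charges come to $321,800.00.
DFL = EBIT ÷ (EBIT − I) = $2,919,000 ÷ ($2,919,000 − $321,800.00) = $2,919,000 ÷ $2,597,200.00 = 1.1239.

1.12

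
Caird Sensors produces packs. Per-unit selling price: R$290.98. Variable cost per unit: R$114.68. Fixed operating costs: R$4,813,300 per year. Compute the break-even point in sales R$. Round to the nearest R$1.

Contribution margin per unit = R$290.98 − R$114.68 = R$176.30, a CM ratio of R$176.30 ÷ R$290.98 = 0.6059.
Break-even sales = FC ÷ CM ratio = R$4,813,300 × R$290.98 / R$176.30 = R$7,944,266.

R$7,944,266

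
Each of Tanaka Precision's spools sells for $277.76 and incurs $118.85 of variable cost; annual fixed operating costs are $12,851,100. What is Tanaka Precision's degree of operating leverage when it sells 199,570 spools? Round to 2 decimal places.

1.68

Total contribution margin = 199,570 × $158.91 = $31,713,668.70.
Operating income = contribution − fixed costs = $31,713,668.70 − $12,851,100 = $18,862,568.70.
DOL = contribution ÷ EBIT = $31,713,668.70 ÷ $18,862,568.70 = 1.6813.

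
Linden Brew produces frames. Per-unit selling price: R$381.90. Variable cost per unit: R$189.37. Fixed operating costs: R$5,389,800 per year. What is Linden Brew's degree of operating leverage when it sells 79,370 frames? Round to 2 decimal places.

1.54

Contribution at this volume is 79,370 × R$192.53 = R$15,281,106.10.
EBIT = R$15,281,106.10 − R$5,389,800 = R$9,891,306.10.
DOL = contribution ÷ EBIT = R$15,281,106.10 ÷ R$9,891,306.10 = 1.5449.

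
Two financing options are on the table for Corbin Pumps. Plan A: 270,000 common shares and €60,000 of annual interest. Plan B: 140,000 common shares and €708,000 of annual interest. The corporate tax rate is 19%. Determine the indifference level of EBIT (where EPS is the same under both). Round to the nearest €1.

€1,405,846

At indifference, (EBIT − 60,000)(1 − t)/270,000 = (EBIT − 708,000)(1 − t)/140,000.
The (1 − t) factor cancels: (EBIT − 60,000) × 140,000 = (EBIT − 708,000) × 270,000.
EBIT × (270,000 − 140,000) = 708,000 × 270,000 − 60,000 × 140,000 = 182,760,000,000, so EBIT = 182,760,000,000 ÷ 130,000 = 1,405,846.15.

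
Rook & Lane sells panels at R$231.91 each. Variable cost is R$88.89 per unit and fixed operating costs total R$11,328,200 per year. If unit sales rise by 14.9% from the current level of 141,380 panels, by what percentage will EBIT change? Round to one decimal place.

Total contribution margin = 141,380 × R$143.02 = R$20,220,167.60.
EBIT = R$20,220,167.60 − R$11,328,200 = R$8,891,967.60.
So DOL = total CM / EBIT = R$20,220,167.60 / R$8,891,967.60 = 2.2740.
So EBIT moves 2.2740 × (+14.9%) = +33.9%.

+33.9%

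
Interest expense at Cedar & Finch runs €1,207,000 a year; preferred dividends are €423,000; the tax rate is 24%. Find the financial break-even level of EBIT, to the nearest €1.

€1,763,579

Preferred dividends are paid after tax, so their pre-tax equivalent is €423,000 ÷ (1 − 0.24) = €556,578.95.
Financial break-even EBIT = interest + D_p ÷ (1 − t) = €1,207,000 + €556,578.95 = €1,763,578.95.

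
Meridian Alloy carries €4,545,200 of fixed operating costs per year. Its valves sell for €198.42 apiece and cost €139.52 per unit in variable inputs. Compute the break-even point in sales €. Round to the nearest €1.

CM per unit = €198.42 − €139.52 = €58.90; CM ratio = €58.90 / €198.42 = 0.2968.
Break-even revenue = fixed costs × price ÷ CM = €4,545,200 × €198.42 ÷ €58.90 = €15,311,691.

€15,311,691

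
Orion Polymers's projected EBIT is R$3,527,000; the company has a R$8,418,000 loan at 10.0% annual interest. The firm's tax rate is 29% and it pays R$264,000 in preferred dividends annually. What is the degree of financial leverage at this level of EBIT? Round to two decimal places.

Annual interest charges come to R$841,800.00.
Preferred dividends grossed up pre-tax: R$264,000 / (1 − 0.29) = R$371,830.99.
DFL = EBIT ÷ [EBIT − I − D_p/(1−t)] = R$3,527,000 ÷ [R$3,527,000 − R$841,800.00 − R$371,830.99] = R$3,527,000 ÷ R$2,313,369.01 = 1.5246.

1.52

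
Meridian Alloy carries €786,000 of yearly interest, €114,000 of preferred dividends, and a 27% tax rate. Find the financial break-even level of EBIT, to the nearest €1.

Grossing the preferred dividend up to pre-tax terms: €114,000 / (1 − 0.27) = €156,164.38.
Financial break-even EBIT = interest + D_p ÷ (1 − t) = €786,000 + €156,164.38 = €942,164.38.

€942,164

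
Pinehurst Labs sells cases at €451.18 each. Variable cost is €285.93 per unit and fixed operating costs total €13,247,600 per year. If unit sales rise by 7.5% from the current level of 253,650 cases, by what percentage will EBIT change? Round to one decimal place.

Total contribution margin = 253,650 × €165.25 = €41,915,662.50.
Operating income = contribution − fixed costs = €41,915,662.50 − €13,247,600 = €28,668,062.50.
So DOL = total CM / EBIT = €41,915,662.50 / €28,668,062.50 = 1.4621.
%ΔEBIT = DOL × %ΔSales = 1.4621 × +7.5% = +11.0%.

+11.0%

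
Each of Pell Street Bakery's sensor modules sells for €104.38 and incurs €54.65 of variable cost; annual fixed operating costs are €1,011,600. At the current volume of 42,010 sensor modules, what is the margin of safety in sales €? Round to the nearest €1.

Contribution margin per unit = €104.38 − €54.65 = €49.73. Break-even units = €1,011,600 ÷ €49.73 = 20,341.85; break-even revenue = 20,341.85 × €104.38 = €2,123,281.88.
Actual sales revenue = 42,010 × €104.38 = €4,385,003.80.
Margin of safety = €4,385,003.80 − €2,123,281.88 = €2,261,722.

€2,261,722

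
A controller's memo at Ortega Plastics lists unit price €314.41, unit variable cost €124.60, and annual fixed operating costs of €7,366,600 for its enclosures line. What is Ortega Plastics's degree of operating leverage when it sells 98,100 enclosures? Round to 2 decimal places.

1.65

Total contribution margin = 98,100 × €189.81 = €18,620,361.00.
Operating income = contribution − fixed costs = €18,620,361.00 − €7,366,600 = €11,253,761.00.
Degree of operating leverage = €18,620,361.00 / €11,253,761.00 = 1.6546.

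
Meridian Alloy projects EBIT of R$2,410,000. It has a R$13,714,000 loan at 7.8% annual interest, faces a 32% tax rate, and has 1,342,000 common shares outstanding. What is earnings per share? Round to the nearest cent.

R$0.68

Interest = R$1,069,692.00, so EBT = R$2,410,000 − R$1,069,692.00 = R$1,340,308.00.
After tax at 32%: net income = R$1,340,308.00 × 0.68 = R$911,409.44.
EPS = R$911,409.44 ÷ 1,342,000 = R$0.68.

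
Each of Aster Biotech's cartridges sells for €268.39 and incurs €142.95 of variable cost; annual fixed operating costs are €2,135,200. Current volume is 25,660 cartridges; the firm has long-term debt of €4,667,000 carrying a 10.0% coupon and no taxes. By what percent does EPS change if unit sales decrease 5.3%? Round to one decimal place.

-27.7%

Total contribution margin = 25,660 × €125.44 = €3,218,790.40.
Subtracting fixed costs: EBIT = €3,218,790.40 − €2,135,200 = €1,083,590.40.
After interest of €466,700.00, pre-tax earnings = €616,890.40.
Degree of combined leverage = contribution ÷ (EBIT − I) = €3,218,790.40 ÷ €616,890.40 = 5.2178.
%ΔEPS = DCL × %ΔSales = 5.2178 × -5.3% = -27.7%.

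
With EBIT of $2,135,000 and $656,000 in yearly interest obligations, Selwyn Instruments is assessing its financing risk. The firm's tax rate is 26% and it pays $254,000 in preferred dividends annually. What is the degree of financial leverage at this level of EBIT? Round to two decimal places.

1.88

Annual interest charges come to $656,000.00.
Pre-tax preferred-dividend burden = $254,000 ÷ (1 − 0.26) = $343,243.24.
DFL = EBIT ÷ [EBIT − I − D_p/(1−t)] = $2,135,000 ÷ [$2,135,000 − $656,000.00 − $343,243.24] = $2,135,000 ÷ $1,135,756.76 = 1.8798.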